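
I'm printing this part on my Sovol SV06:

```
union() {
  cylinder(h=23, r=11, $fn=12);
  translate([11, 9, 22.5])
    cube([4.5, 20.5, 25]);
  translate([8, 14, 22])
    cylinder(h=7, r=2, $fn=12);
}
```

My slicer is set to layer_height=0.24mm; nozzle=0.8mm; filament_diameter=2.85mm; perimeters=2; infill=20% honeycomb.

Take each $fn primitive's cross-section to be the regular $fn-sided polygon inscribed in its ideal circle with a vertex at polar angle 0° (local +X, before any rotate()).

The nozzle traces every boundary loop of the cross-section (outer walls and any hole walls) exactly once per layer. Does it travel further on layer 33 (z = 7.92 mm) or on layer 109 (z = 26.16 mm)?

Layer 33 (z = 7.92): the r=11 cylinder gives a regular 12-gon of circumradius 11 (constant along its height) (perimeter = 2·12·11.000·sin(180°/12) = 68.33 mm); the cube at (11, 9) is absent (z outside [22.5, 47.5]); the cylinder at (8, 14) is not intersected at this z (z outside [22, 29]); Combining (union): only the r=11 cylinder is present, so the union is just that shape — boundary = 68.33 mm. So its perimeter = 68.33 mm. Layer 109 (z = 26.16): the cylinder is absent (z outside [0, 23]); the 4.5×20.5 cube at (11, 9) contributes its full rectangle (perimeter 50.00 mm); the r=2 cylinder at (8, 14) contributes a regular 12-gon of circumradius 2 (perimeter = 2·12·2.000·sin(180°/12) = 12.42 mm); Merging all regions: the 2 present regions are separate (no shared area or edge), so areas and boundary lengths simply add and each stays a separate island — boundary = 62.42 mm. So its perimeter = 62.42 mm. Layer 33 is larger (68.33 vs 62.42 mm).

layer 33 (z = 7.92 mm)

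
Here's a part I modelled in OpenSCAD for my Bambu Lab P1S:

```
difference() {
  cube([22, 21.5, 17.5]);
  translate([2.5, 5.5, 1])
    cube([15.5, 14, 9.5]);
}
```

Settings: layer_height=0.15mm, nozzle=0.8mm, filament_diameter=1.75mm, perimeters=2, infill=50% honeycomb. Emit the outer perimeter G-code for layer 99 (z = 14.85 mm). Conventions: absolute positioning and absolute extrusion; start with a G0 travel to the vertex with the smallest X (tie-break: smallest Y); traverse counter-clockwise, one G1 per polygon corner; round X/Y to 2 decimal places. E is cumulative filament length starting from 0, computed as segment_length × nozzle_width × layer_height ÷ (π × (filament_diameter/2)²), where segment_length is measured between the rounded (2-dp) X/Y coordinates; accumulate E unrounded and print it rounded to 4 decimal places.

At z = 14.85 mm: the 22×21.5 cube contributes its full rectangle; the cube at (2.5, 5.5) is absent (z outside [1, 10.5]); Taking the first minus the rest: none of the subtracted shapes is present at this height, so the 22×21.5 cube is unchanged — 1 connected region. The outline is a single polygon with 4 vertices. Extrusion per mm of travel: 0.8 × 0.15 / (π × 0.875²) = 0.049890. Accumulating E over each segment gives final E = 4.3404.

G0 X0.00 Y0.00 Z14.85
G1 X22.00 Y0.00 E1.0976
G1 X22.00 Y21.50 E2.1702
G1 X0.00 Y21.50 E3.2678
G1 X0.00 Y0.00 E4.3404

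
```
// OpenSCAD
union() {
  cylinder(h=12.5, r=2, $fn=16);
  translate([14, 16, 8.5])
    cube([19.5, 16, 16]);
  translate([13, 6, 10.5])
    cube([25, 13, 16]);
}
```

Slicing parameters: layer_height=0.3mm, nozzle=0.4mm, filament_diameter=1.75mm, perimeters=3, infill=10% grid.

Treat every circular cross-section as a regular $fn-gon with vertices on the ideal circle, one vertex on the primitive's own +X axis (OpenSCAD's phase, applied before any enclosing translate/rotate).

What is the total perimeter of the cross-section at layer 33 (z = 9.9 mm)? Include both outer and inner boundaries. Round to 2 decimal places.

At z = 9.9 mm: the r=2 cylinder gives a regular 16-gon of circumradius 2 (constant along its height) (perimeter = 2·16·2.000·sin(180°/16) = 12.49 mm); the 19.5×16 cube at (14, 16) contributes its full rectangle (perimeter 71.00 mm); the cube at (13, 6) is not intersected at this z (z outside [10.5, 26.5]); Combining (union): the 2 present regions are separate (no shared area or edge), so areas and boundary lengths simply add and each stays a separate island — boundary = 83.49 mm. Overall, the cross-section has 2 separate islands. Total boundary length (outer) = 83.49 mm.

83.49 mm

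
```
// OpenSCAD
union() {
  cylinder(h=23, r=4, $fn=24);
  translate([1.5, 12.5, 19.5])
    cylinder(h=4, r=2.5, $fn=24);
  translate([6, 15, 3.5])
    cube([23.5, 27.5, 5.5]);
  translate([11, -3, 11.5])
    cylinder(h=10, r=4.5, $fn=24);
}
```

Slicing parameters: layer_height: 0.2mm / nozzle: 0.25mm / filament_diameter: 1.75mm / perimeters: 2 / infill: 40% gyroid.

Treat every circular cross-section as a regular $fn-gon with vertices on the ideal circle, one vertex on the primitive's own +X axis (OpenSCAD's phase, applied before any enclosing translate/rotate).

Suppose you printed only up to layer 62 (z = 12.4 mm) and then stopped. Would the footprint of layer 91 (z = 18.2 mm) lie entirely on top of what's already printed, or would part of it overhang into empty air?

Compare the two slices. At z = 12.4: the r=4 cylinder gives a regular 24-gon of circumradius 4 (constant along its height) (area = (24/2)·4.000²·sin(360°/24) = 49.69 mm²); the cylinder at (1.5, 12.5) is absent (z outside [19.5, 23.5]); the cube at (6, 15) does not reach this height (z outside [3.5, 9]); the r=4.5 cylinder at (11, -3) gives a regular 24-gon of circumradius 4.5 (constant along its height) (area = (24/2)·4.500²·sin(360°/24) = 62.89 mm²); Combining (union): the 2 present regions are separate (no shared area or edge), so areas and boundary lengths simply add and each stays a separate island — area = 112.59 mm². At z = 18.2: the r=4 cylinder gives a regular 24-gon of circumradius 4 (constant along its height) (area = (24/2)·4.000²·sin(360°/24) = 49.69 mm²); the cylinder at (1.5, 12.5) is absent (z outside [19.5, 23.5]); the cube at (6, 15) is not intersected at this z (z outside [3.5, 9]); the cylinder at (11, -3): section is a regular 24-gon, circumradius r=4.5 (area = (24/2)·4.500²·sin(360°/24) = 62.89 mm²); Merging all regions: the 2 present regions are separate (no shared area or edge), so areas and boundary lengths simply add and each stays a separate island — area = 112.59 mm². Checking containment: the cross-section at z = 18.2 is a subset of the cross-section at z = 12.4.

entirely on top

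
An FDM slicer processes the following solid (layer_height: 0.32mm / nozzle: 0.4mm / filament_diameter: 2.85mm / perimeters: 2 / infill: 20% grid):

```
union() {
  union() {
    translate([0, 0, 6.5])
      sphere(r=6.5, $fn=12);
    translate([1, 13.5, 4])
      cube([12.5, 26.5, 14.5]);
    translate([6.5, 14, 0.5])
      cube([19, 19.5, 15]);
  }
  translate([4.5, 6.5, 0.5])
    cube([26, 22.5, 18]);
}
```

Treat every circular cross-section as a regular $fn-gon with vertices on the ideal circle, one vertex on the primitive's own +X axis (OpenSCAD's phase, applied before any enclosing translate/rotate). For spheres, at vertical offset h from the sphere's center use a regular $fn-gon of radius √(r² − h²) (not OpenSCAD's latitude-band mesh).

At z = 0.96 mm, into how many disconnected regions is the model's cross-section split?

2

At z = 0.96 mm: the sphere: section is a regular 12-gon, circumradius = √(r²−h²) = √(6.5²−5.54²) = 3.400; the cube at (1, 13.5) is absent (z outside [4, 18.5]); the cube at (6.5, 14) (footprint 19×19.5) is included at this height; Merging all regions: the 2 present regions are separate (no shared area or edge), so areas and boundary lengths simply add and each stays a separate island — 2 connected regions; the 26×22.5 cube at (4.5, 6.5) contributes its full rectangle; Combining (union): the regions partially overlap (shared area 285.00 mm²), so overlapping operands fuse into one piece — 2 connected regions. The result has 2 disconnected regions.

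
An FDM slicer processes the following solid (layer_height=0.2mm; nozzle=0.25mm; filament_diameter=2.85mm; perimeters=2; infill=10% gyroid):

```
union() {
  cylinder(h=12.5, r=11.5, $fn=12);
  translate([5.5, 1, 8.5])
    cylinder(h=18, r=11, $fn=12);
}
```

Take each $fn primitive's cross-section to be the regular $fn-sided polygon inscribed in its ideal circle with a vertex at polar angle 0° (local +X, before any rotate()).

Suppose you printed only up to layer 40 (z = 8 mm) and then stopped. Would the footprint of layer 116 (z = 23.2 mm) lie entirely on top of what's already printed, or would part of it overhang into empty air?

Compare the two slices. At z = 8: the r=11.5 cylinder gives a regular 12-gon of circumradius 11.5 (constant along its height) (area = (12/2)·11.500²·sin(360°/12) = 396.75 mm²); the cylinder at (5.5, 1) does not reach this height (z outside [8.5, 26.5]); Merging all regions: only the r=11.5 cylinder is present, so the union is just that shape — area = 396.75 mm². At z = 23.2: the cylinder is not intersected at this z (z outside [0, 12.5]); the r=11 cylinder at (5.5, 1) gives a regular 12-gon of circumradius 11 (constant along its height) (area = (12/2)·11.000²·sin(360°/12) = 363.00 mm²); Taking the union: only the r=11 cylinder at (5.5, 1) is present, so the union is just that shape — area = 363.00 mm². Checking containment: at z = 23.2 the cross-section extends beyond the z = 8 cross-section by about 105.16 mm².

part overhangs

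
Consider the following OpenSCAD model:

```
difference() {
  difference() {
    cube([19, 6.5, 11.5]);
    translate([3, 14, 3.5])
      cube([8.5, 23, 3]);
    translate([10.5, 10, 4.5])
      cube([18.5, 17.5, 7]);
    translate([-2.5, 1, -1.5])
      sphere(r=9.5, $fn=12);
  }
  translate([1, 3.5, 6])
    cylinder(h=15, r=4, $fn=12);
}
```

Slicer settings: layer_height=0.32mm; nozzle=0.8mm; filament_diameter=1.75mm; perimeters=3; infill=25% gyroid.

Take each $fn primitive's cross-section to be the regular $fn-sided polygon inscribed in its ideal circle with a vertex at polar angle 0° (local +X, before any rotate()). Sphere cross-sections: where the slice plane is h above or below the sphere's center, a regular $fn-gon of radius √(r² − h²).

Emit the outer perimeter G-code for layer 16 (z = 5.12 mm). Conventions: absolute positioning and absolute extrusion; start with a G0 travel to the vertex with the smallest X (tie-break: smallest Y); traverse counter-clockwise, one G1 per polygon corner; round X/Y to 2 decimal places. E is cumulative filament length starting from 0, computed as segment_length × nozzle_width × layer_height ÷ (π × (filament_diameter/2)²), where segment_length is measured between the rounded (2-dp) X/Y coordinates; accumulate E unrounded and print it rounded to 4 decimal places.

G0 X1.31 Y6.50 Z5.12
G1 X3.40 Y4.41 E0.3146
G1 X4.31 Y1.00 E0.6902
G1 X4.05 Y0.00 E0.8002
G1 X19.00 Y0.00 E2.3914
G1 X19.00 Y6.50 E3.0832
G1 X1.31 Y6.50 E4.9660

At z = 5.12 mm: the 19×6.5 cube contributes its full rectangle; the cube at (3, 14) (footprint 8.5×23) is included at this height; the cube at (10.5, 10) (footprint 18.5×17.5) is included at this height; the sphere at (-2.5, 1): section is a regular 12-gon, circumradius = √(r²−h²) = √(9.5²−6.62²) = 6.814; Subtracting the remaining from the first: starting from the 19×6.5 cube, the 8.5×23 cube at (3, 14) misses the remaining region (no effect); the 18.5×17.5 cube at (10.5, 10) misses the remaining region (no effect); the r=9.5 sphere at (-2.5, 1) partially overlaps it — only the 22.25 mm² overlap (of its 139.28 mm²) is removed, clipping the outline — 1 connected region; the cylinder at (1, 3.5) does not reach this height (z outside [6, 21]); Taking the first minus the rest: none of the subtracted shapes is present at this height, so the result so far is unchanged — 1 connected region. The outline is a single polygon with 6 vertices. Extrusion per mm of travel: 0.8 × 0.32 / (π × 0.875²) = 0.106432. Accumulating E over each segment gives final E = 4.9660.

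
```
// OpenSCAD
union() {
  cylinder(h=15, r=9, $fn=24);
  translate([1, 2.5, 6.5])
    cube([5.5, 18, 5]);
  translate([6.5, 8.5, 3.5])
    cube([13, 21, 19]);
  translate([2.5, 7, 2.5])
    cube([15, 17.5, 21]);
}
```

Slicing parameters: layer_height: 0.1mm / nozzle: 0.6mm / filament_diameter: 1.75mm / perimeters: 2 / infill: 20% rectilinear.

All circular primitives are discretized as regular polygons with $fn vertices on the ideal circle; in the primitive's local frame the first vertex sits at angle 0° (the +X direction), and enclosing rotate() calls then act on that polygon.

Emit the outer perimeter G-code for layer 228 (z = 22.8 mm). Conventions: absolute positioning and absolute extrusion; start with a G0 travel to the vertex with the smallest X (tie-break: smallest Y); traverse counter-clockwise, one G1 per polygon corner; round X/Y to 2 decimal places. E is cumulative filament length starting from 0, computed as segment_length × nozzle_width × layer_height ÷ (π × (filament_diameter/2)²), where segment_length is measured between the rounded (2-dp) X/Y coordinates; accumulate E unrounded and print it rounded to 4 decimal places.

G0 X2.50 Y7.00 Z22.80
G1 X17.50 Y7.00 E0.3742
G1 X17.50 Y24.50 E0.8107
G1 X2.50 Y24.50 E1.1849
G1 X2.50 Y7.00 E1.6214

At z = 22.8 mm: the cylinder does not reach this height (z outside [0, 15]); the cube at (1, 2.5) is absent (z outside [6.5, 11.5]); the cube at (6.5, 8.5) is absent (z outside [3.5, 22.5]); the cube at (2.5, 7) (footprint 15×17.5) is included at this height; Merging all regions: only the 15×17.5 cube at (2.5, 7) is present, so the union is just that shape — 1 connected region. The outline is a single polygon with 4 vertices. Extrusion per mm of travel: 0.6 × 0.1 / (π × 0.875²) = 0.024945. Accumulating E over each segment gives final E = 1.6214.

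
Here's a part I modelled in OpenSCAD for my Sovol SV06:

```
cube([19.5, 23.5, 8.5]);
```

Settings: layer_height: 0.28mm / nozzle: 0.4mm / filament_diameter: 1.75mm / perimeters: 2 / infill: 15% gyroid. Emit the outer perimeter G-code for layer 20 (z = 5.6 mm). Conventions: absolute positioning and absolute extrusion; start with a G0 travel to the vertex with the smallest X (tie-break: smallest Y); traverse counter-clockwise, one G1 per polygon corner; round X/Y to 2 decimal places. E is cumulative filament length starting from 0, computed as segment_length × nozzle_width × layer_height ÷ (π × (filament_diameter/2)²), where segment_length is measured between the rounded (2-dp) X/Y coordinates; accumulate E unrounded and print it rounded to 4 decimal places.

At z = 5.6 mm: the cube (footprint 19.5×23.5) is included at this height. The outline is a single polygon with 4 vertices. Extrusion per mm of travel: 0.4 × 0.28 / (π × 0.875²) = 0.046564. Accumulating E over each segment gives final E = 4.0045.

G0 X0.00 Y0.00 Z5.60
G1 X19.50 Y0.00 E0.9080
G1 X19.50 Y23.50 E2.0023
G1 X0.00 Y23.50 E2.9103
G1 X0.00 Y0.00 E4.0045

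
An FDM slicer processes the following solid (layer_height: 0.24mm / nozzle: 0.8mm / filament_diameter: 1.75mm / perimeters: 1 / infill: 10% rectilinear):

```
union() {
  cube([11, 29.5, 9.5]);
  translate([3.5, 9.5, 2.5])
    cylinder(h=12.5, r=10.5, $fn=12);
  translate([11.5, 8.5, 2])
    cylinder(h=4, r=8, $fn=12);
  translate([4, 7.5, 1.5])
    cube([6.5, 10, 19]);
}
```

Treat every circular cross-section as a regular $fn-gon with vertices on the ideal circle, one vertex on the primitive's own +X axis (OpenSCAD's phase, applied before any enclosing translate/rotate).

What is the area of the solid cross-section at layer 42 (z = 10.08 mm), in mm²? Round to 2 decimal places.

330.97 mm²

At z = 10.08 mm: the cube is not intersected at this z (z outside [0, 9.5]); the cylinder at (3.5, 9.5): section is a regular 12-gon, circumradius r=10.5 (area = (12/2)·10.500²·sin(360°/12) = 330.75 mm²); the cylinder at (11.5, 8.5) is absent (z outside [2, 6]); the cube at (4, 7.5) is present — its section is the full 6.5×10 rectangle (area 65.00 mm²); Merging all regions: the regions partially overlap — summed areas 395.75 mm² minus the doubly-counted overlap 64.78 mm² gives 330.97 mm² — area = 330.97 mm². Overall, the cross-section is a single solid region. Net area = 330.97 mm².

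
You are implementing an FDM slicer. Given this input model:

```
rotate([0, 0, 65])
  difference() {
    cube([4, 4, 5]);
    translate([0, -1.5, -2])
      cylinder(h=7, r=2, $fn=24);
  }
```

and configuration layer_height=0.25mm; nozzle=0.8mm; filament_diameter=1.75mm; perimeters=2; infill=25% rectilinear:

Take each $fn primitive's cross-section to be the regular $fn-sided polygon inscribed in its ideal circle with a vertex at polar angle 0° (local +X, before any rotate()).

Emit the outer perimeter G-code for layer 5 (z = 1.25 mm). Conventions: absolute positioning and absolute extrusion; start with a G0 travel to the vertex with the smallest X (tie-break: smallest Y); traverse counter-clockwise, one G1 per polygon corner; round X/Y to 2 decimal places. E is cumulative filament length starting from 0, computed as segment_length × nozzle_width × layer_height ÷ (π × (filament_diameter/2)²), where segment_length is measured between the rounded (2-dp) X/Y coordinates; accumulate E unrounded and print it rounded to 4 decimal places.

At z = 1.25 mm: the cube (footprint 4×4) is included at this height; the r=2 cylinder at (0, -1.5) contributes a regular 24-gon of circumradius 2; After the difference (first − rest): starting from the 4×4 cube, the r=2 cylinder at (0, -1.5) partially overlaps it — only the 0.44 mm² overlap (of its 12.42 mm²) is removed, clipping the outline — 1 connected region; (whole slice rotated 65° about Z — lengths, areas and connectivity unchanged). The outline is a single polygon with 7 vertices. Extrusion per mm of travel: 0.8 × 0.25 / (π × 0.875²) = 0.083150. Accumulating E over each segment gives final E = 1.3001.

G0 X-3.63 Y1.69 Z1.25
G1 X-0.45 Y0.21 E0.2917
G1 X-0.17 Y0.65 E0.3350
G1 X0.21 Y1.00 E0.3780
G1 X0.55 Y1.18 E0.4100
G1 X1.69 Y3.63 E0.6347
G1 X-1.93 Y5.32 E0.9668
G1 X-3.63 Y1.69 E1.3001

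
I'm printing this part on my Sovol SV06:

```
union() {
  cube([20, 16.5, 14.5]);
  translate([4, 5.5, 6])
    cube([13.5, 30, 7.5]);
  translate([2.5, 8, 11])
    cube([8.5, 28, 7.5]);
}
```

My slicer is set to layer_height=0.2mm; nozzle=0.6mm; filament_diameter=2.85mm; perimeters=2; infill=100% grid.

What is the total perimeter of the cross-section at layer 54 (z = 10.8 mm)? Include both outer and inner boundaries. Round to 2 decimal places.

111.00 mm

At z = 10.8 mm: the 20×16.5 cube contributes its full rectangle (perimeter 73.00 mm); the 13.5×30 cube at (4, 5.5) contributes its full rectangle (perimeter 87.00 mm); the cube at (2.5, 8) is not intersected at this z (z outside [11, 18.5]); Combining (union): the regions partially overlap (shared area 148.50 mm²), so the edge portions inside another operand are dropped and the merged outline is re-measured after clipping — boundary = 111.00 mm. Overall, the cross-section is a single solid region. Total boundary length (outer) = 111.00 mm.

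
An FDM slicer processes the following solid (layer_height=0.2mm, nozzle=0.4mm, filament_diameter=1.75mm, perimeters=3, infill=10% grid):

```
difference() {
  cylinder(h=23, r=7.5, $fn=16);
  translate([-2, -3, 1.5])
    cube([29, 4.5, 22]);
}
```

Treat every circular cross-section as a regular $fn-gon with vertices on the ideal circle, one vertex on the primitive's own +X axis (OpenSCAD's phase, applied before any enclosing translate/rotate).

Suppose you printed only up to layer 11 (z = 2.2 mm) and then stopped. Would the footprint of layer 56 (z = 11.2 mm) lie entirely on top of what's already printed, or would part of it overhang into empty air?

entirely on top

Compare the two slices. At z = 2.2: the r=7.5 cylinder gives a regular 16-gon of circumradius 7.5 (constant along its height) (area = (16/2)·7.500²·sin(360°/16) = 172.21 mm²); the cube at (-2, -3) (footprint 29×4.5) is included at this height (area 130.50 mm²); After the difference (first − rest): starting from the r=7.5 cylinder (172.21 mm²), the 29×4.5 cube at (-2, -3) partially overlaps it — only the 41.63 mm² overlap (of its 130.50 mm²) is removed, clipping the outline — area = 130.58 mm². At z = 11.2: the r=7.5 cylinder gives a regular 16-gon of circumradius 7.5 (constant along its height) (area = (16/2)·7.500²·sin(360°/16) = 172.21 mm²); the 29×4.5 cube at (-2, -3) contributes its full rectangle (area 130.50 mm²); After the difference (first − rest): starting from the r=7.5 cylinder (172.21 mm²), the 29×4.5 cube at (-2, -3) partially overlaps it — only the 41.63 mm² overlap (of its 130.50 mm²) is removed, clipping the outline — area = 130.58 mm². Checking containment: the cross-section at z = 11.2 is a subset of the cross-section at z = 2.2.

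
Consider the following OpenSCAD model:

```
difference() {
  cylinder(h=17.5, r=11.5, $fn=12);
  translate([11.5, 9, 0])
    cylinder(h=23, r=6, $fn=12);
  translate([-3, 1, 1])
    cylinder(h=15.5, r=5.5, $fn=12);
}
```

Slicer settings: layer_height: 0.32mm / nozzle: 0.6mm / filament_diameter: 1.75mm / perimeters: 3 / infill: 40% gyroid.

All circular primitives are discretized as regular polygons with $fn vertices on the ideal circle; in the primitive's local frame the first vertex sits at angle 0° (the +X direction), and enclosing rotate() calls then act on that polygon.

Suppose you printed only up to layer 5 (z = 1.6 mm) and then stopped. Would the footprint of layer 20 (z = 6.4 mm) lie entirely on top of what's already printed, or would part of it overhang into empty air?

Compare the two slices. At z = 1.6: the r=11.5 cylinder contributes a regular 12-gon of circumradius 11.5 (area = (12/2)·11.500²·sin(360°/12) = 396.75 mm²); the r=6 cylinder at (11.5, 9) contributes a regular 12-gon of circumradius 6 (area = (12/2)·6.000²·sin(360°/12) = 108.00 mm²); the r=5.5 cylinder at (-3, 1) contributes a regular 12-gon of circumradius 5.5 (area = (12/2)·5.500²·sin(360°/12) = 90.75 mm²); Taking the first minus the rest: starting from the r=11.5 cylinder (396.75 mm²), the r=6 cylinder at (11.5, 9) partially overlaps it — only the 14.16 mm² overlap (of its 108.00 mm²) is removed, clipping the outline; the r=5.5 cylinder at (-3, 1) lies wholly inside it (removes its full 90.75 mm² and its 34.16 mm outline becomes a hole wall) — area = 291.84 mm². At z = 6.4: the cylinder: section is a regular 12-gon, circumradius r=11.5 (area = (12/2)·11.500²·sin(360°/12) = 396.75 mm²); the r=6 cylinder at (11.5, 9) gives a regular 12-gon of circumradius 6 (constant along its height) (area = (12/2)·6.000²·sin(360°/12) = 108.00 mm²); the cylinder at (-3, 1): section is a regular 12-gon, circumradius r=5.5 (area = (12/2)·5.500²·sin(360°/12) = 90.75 mm²); Taking the first minus the rest: starting from the r=11.5 cylinder (396.75 mm²), the r=6 cylinder at (11.5, 9) partially overlaps it — only the 14.16 mm² overlap (of its 108.00 mm²) is removed, clipping the outline; the r=5.5 cylinder at (-3, 1) lies wholly inside it (removes its full 90.75 mm² and its 34.16 mm outline becomes a hole wall) — area = 291.84 mm². Checking containment: the cross-section at z = 6.4 is a subset of the cross-section at z = 1.6.

entirely on top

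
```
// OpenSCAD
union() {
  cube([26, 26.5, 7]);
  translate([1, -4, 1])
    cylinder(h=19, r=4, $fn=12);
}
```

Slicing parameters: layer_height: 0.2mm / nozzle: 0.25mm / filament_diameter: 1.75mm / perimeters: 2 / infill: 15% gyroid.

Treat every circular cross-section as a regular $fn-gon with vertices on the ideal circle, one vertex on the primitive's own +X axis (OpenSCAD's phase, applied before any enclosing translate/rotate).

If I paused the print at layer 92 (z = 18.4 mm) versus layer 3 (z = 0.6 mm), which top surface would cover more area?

Layer 92 (z = 18.4): the cube is not intersected at this z (z outside [0, 7]); the r=4 cylinder at (1, -4) contributes a regular 12-gon of circumradius 4 (area = (12/2)·4.000²·sin(360°/12) = 48.00 mm²); Merging all regions: only the r=4 cylinder at (1, -4) is present, so the union is just that shape — area = 48.00 mm². So its area = 48.00 mm². Layer 3 (z = 0.6): the cube (footprint 26×26.5) is included at this height (area 689.00 mm²); the cylinder at (1, -4) does not reach this height (z outside [1, 20]); Taking the union: only the 26×26.5 cube is present, so the union is just that shape — area = 689.00 mm². So its area = 689.00 mm². Layer 3 is larger (689.00 vs 48.00 mm²).

layer 3 (z = 0.6 mm)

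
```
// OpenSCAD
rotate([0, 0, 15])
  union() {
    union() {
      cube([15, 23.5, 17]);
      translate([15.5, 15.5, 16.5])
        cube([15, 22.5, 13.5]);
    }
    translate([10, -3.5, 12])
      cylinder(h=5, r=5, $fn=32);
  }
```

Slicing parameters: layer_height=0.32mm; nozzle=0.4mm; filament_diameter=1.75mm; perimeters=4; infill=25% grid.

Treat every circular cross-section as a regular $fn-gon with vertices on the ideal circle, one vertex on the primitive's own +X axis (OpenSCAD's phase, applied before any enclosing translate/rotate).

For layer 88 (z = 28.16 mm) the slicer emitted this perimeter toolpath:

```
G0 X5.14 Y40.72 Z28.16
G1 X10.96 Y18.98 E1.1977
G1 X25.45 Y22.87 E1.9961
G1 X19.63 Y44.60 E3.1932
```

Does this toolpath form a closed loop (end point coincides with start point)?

no

Start point (G0): (5.14, 40.72). End point (last G1): the path does not return to the start — open.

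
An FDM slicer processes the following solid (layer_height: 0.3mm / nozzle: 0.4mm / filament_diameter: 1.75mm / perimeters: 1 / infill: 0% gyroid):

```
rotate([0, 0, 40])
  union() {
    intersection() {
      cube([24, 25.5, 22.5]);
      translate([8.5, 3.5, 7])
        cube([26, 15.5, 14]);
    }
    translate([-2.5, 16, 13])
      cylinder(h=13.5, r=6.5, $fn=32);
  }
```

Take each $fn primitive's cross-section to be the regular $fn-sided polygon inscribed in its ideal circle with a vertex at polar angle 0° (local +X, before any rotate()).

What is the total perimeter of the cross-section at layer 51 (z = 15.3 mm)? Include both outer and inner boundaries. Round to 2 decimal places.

At z = 15.3 mm: the cube (footprint 24×25.5) is included at this height (perimeter 99.00 mm); the 26×15.5 cube at (8.5, 3.5) contributes its full rectangle (perimeter 83.00 mm); Keeping only the common overlap: the 26×15.5 cube at (8.5, 3.5) partially overlaps the 24×25.5 cube; clipping to the common part keeps 240.25 mm² — boundary = 62.00 mm; the r=6.5 cylinder at (-2.5, 16) contributes a regular 32-gon of circumradius 6.5 (perimeter = 2·32·6.500·sin(180°/32) = 40.78 mm); Taking the union: the 2 present regions are separate (no shared area or edge), so areas and boundary lengths simply add and each stays a separate island — boundary = 102.78 mm; (rotated 40° about Z; rotation is an isometry so areas/perimeters/island counts are preserved). Overall, the cross-section has 2 separate islands. Total boundary length (outer) = 102.78 mm.

102.78 mm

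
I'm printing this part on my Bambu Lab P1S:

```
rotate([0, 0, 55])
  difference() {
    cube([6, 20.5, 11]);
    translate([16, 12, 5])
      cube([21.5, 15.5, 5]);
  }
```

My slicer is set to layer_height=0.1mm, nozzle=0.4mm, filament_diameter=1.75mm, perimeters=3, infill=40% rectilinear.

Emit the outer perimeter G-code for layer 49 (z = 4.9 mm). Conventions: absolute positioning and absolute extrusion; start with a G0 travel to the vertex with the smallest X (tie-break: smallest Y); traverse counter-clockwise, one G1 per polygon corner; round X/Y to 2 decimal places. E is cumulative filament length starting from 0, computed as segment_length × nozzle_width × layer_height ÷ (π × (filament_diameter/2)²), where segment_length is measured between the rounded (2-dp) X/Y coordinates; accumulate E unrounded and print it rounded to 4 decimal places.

At z = 4.9 mm: the cube (footprint 6×20.5) is included at this height; the cube at (16, 12) does not reach this height (z outside [5, 10]); Subtracting the remaining from the first: none of the subtracted shapes is present at this height, so the 6×20.5 cube is unchanged — 1 connected region; (rotated 55° about Z; rotation is an isometry so areas/perimeters/island counts are preserved). The outline is a single polygon with 4 vertices. Extrusion per mm of travel: 0.4 × 0.1 / (π × 0.875²) = 0.016630. Accumulating E over each segment gives final E = 0.8812.

G0 X-16.79 Y11.76 Z4.90
G1 X0.00 Y0.00 E0.3409
G1 X3.44 Y4.91 E0.4406
G1 X-13.35 Y16.67 E0.7815
G1 X-16.79 Y11.76 E0.8812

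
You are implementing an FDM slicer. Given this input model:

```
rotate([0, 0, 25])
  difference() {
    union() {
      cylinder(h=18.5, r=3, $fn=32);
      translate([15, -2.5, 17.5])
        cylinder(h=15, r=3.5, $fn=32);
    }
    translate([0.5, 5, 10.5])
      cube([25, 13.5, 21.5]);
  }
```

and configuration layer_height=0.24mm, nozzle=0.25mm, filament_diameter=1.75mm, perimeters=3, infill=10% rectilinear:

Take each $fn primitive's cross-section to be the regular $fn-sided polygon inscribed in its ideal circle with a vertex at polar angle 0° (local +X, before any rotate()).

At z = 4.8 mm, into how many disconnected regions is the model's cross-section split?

At z = 4.8 mm: the cylinder: section is a regular 32-gon, circumradius r=3; the cylinder at (15, -2.5) is not intersected at this z (z outside [17.5, 32.5]); Combining (union): only the r=3 cylinder is present, so the union is just that shape — 1 connected region; the cube at (0.5, 5) does not reach this height (z outside [10.5, 32]); Taking the first minus the rest: none of the subtracted shapes is present at this height, so the result so far is unchanged — 1 connected region; (whole slice rotated 25° about Z — lengths, areas and connectivity unchanged). The result has 1 disconnected region.

1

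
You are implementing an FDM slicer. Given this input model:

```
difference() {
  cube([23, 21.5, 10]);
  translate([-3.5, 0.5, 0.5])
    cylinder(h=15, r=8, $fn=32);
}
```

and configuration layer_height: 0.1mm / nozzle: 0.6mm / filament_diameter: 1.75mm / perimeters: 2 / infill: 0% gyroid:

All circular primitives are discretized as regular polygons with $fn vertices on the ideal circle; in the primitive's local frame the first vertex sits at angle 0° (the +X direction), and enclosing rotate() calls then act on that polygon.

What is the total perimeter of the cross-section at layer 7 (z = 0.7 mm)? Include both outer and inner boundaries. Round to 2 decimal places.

At z = 0.7 mm: the cube (footprint 23×21.5) is included at this height (perimeter 89.00 mm); the r=8 cylinder at (-3.5, 0.5) gives a regular 32-gon of circumradius 8 (constant along its height) (perimeter = 2·32·8.000·sin(180°/32) = 50.18 mm); Subtracting the remaining from the first: starting from the 23×21.5 cube, the r=8 cylinder at (-3.5, 0.5) partially overlaps it — only the 25.19 mm² overlap (of its 199.77 mm²) is removed, clipping the outline — boundary = 86.31 mm. Overall, the cross-section is a single solid region. Total boundary length (outer) = 86.31 mm.

86.31 mm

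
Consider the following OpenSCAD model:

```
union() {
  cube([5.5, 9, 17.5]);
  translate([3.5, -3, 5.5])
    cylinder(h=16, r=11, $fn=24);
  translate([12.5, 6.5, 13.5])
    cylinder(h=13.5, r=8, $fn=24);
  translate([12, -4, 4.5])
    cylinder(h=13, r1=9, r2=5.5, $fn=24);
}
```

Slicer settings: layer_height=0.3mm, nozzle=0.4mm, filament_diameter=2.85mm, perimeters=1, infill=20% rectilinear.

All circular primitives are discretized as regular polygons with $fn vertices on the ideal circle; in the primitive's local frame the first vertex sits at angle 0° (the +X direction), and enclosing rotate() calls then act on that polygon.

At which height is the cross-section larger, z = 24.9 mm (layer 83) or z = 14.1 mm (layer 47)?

Layer 83 (z = 24.9): the cube does not reach this height (z outside [0, 17.5]); the cylinder at (3.5, -3) is absent (z outside [5.5, 21.5]); the cylinder at (12.5, 6.5): section is a regular 24-gon, circumradius r=8 (area = (24/2)·8.000²·sin(360°/24) = 198.77 mm²); the cone at (12, -4) does not reach this height (z outside [4.5, 17.5]); Taking the union: only the r=8 cylinder at (12.5, 6.5) is present, so the union is just that shape — area = 198.77 mm². So its area = 198.77 mm². Layer 47 (z = 14.1): the cube (footprint 5.5×9) is included at this height (area 49.50 mm²); the cylinder at (3.5, -3): section is a regular 24-gon, circumradius r=11 (area = (24/2)·11.000²·sin(360°/24) = 375.81 mm²); the r=8 cylinder at (12.5, 6.5) contributes a regular 24-gon of circumradius 8 (area = (24/2)·8.000²·sin(360°/24) = 198.77 mm²); the cone at (12, -4) contributes a regular 24-gon of circumradius 6.415 (interpolated between r1=9 and r2=5.5 at t=0.738) (area = (24/2)·6.415²·sin(360°/24) = 127.83 mm²); Taking the union: the regions partially overlap — summed areas 751.91 mm² minus the doubly-counted overlap 189.86 mm² gives 562.05 mm² — area = 562.05 mm². So its area = 562.05 mm². Layer 47 is larger (562.05 vs 198.77 mm²).

layer 47 (z = 14.1 mm)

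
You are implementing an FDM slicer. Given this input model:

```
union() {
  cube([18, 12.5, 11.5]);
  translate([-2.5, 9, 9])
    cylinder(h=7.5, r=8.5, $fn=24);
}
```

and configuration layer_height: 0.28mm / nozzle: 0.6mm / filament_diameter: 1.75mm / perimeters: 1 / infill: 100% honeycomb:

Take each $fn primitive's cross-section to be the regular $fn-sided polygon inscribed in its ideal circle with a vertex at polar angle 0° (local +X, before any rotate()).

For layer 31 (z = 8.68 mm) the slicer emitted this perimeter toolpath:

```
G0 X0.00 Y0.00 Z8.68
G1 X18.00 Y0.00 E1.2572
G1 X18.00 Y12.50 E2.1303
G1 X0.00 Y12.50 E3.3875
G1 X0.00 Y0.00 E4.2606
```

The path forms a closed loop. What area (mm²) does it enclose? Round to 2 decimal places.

Apply the shoelace formula to the sequence of (X, Y) vertices; enclosed area = 225.00 mm².

225.00 mm²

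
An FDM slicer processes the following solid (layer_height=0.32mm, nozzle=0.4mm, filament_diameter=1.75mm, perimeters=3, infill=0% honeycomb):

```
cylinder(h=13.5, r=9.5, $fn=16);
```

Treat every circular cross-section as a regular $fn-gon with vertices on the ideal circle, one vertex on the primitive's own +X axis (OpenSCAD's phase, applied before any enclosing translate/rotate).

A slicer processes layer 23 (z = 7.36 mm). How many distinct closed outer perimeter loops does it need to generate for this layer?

1

At z = 7.36 mm: the cylinder: section is a regular 16-gon, circumradius r=9.5. The result has 1 disconnected region.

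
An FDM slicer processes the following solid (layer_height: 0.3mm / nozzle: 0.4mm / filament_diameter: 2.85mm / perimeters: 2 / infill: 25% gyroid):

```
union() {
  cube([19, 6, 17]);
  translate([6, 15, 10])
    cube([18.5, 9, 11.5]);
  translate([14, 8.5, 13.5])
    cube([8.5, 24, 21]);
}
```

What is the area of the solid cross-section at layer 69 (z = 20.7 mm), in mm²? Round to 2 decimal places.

At z = 20.7 mm: the cube does not reach this height (z outside [0, 17]); the 18.5×9 cube at (6, 15) contributes its full rectangle (area 166.50 mm²); the cube at (14, 8.5) (footprint 8.5×24) is included at this height (area 204.00 mm²); Taking the union: the regions partially overlap — summed areas 370.50 mm² minus the doubly-counted overlap 76.50 mm² gives 294.00 mm² — area = 294.00 mm². Overall, the cross-section is a single solid region. Net area = 294.00 mm².

294.00 mm²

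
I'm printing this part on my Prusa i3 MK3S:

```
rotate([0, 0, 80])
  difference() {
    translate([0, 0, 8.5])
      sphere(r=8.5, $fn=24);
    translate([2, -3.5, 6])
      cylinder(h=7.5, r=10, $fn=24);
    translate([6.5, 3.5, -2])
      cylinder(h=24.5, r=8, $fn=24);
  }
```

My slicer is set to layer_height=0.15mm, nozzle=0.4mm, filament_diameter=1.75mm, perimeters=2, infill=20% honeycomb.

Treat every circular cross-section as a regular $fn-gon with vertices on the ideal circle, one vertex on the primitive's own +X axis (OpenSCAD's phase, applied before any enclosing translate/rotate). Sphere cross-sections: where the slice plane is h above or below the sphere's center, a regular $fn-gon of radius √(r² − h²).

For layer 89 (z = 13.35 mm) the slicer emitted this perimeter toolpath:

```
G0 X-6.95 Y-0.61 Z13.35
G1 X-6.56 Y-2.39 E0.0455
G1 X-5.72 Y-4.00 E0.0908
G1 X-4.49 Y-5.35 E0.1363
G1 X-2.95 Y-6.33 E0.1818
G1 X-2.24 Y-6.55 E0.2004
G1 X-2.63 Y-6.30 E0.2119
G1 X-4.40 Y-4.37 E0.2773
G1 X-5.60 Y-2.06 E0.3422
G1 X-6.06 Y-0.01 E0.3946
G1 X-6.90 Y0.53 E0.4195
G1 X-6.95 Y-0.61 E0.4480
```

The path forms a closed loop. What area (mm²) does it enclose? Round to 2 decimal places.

Apply the shoelace formula to the sequence of (X, Y) vertices; enclosed area = 6.52 mm².

6.52 mm²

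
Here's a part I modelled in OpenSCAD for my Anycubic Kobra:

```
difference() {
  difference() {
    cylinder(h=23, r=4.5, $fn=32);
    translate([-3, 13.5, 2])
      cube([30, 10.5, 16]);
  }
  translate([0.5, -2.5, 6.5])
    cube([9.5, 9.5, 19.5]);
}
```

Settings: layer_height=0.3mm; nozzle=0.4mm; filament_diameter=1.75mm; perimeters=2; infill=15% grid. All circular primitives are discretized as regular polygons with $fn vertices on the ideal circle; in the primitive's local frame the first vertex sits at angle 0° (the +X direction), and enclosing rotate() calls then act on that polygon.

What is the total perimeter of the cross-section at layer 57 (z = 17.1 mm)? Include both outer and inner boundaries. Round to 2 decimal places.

At z = 17.1 mm: the cylinder: section is a regular 32-gon, circumradius r=4.5 (perimeter = 2·32·4.500·sin(180°/32) = 28.23 mm); the cube at (-3, 13.5) (footprint 30×10.5) is included at this height (perimeter 81.00 mm); Taking the first minus the rest: starting from the r=4.5 cylinder, the 30×10.5 cube at (-3, 13.5) misses the remaining region (no effect) — boundary = 28.23 mm; the cube at (0.5, -2.5) is present — its section is the full 9.5×9.5 rectangle (perimeter 38.00 mm); Taking the first minus the rest: starting from that combined region, the 9.5×9.5 cube at (0.5, -2.5) partially overlaps it — only the 22.92 mm² overlap (of its 90.25 mm²) is removed, clipping the outline — boundary = 29.22 mm. Overall, the cross-section is a single solid region. Total boundary length (outer) = 29.22 mm.

29.22 mm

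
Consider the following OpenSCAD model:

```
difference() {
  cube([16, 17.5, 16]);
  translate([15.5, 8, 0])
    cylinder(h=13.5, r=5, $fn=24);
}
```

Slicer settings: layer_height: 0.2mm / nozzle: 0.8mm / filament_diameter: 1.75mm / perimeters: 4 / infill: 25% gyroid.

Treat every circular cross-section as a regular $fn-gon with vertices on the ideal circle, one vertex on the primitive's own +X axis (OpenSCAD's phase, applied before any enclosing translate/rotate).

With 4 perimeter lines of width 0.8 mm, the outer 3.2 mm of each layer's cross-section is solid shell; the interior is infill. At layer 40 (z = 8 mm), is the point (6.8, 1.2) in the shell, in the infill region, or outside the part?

At z = 8 mm: the cube is present — its section is the full 16×17.5 rectangle; the r=5 cylinder at (15.5, 8) gives a regular 24-gon of circumradius 5 (constant along its height); Subtracting the remaining from the first: starting from the 16×17.5 cube, the r=5 cylinder at (15.5, 8) partially overlaps it — only the 43.79 mm² overlap (of its 77.65 mm²) is removed, clipping the outline — 1 connected region. Overall, the cross-section is a single solid region. The nearest boundary edge runs (16.00, 0.00)→(0.00, 0.00); distance from the point to it = 1.20 mm. The point is inside the cross-section, 1.20 mm from the nearest boundary — within the 3.2 mm shell band (4 × 0.8).

shell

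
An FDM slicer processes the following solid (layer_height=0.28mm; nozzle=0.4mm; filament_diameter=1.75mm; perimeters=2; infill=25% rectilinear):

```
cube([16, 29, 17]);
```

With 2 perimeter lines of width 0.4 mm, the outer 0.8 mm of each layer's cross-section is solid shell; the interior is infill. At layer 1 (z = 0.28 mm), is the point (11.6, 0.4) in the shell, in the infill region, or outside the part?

shell

At z = 0.28 mm: the cube is present — its section is the full 16×29 rectangle. Overall, the cross-section is a single solid region. The nearest boundary edge runs (0.00, 0.00)→(16.00, 0.00); distance from the point to it = 0.40 mm. The point is inside the cross-section, 0.40 mm from the nearest boundary — within the 0.8 mm shell band (2 × 0.4).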